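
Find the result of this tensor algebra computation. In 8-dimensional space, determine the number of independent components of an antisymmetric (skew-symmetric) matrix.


An antisymmetric rank-2 tensor satisfies A_{ij} = -A_{ji}, so diagonal entries are zero.
The independent components are the upper-triangular entries: C(n, 2) = n(n-1)/2.
n = 8
C(8, 2) = 8 * 7 / 2 = 56 / 2 = 28

28


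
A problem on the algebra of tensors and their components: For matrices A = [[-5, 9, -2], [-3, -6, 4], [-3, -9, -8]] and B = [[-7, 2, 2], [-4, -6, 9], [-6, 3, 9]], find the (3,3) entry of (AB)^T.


(AB)^T_{ij} = (AB)_{ji} = sum_k A_{jk} B_{ki}.
For i=3, j=3 we need (AB)_{33}:
A_{31} * B_{13} = -3 * 2 = -6
A_{32} * B_{23} = -9 * 9 = -81
A_{33} * B_{33} = -8 * 9 = -72
Sum = -6 + -81 + -72 = -159

-159


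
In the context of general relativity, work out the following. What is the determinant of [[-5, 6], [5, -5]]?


For a 2x2 matrix [[a, b], [c, d]], det = a*d - b*c.
a = -5, b = 6, c = 5, d = -5
a*d = -5 * -5 = 25
b*c = 6 * 5 = 30
det = 25 - 30 = -5

-5


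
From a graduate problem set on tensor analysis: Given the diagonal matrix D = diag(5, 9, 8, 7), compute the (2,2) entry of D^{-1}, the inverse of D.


For a diagonal matrix, the inverse has entries (D^{-1})_{ii} = 1/d_{ii}.
The diagonal entries are: d_{11} = 5, d_{22} = 9, d_{33} = 8, d_{44} = 7
We need (D^{-1})_{22} = 1/d_{22} = 1/9 = 1/9

1/9


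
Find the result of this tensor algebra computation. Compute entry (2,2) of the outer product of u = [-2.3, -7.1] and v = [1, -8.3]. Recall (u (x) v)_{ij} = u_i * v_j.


The outer product entry T_{ij} = u_i * v_j.
We need i=2, j=2.
u_2 = -7.1, v_2 = -8.3
T_{2,2} = -7.1 * -8.3 = 58.93

58.93


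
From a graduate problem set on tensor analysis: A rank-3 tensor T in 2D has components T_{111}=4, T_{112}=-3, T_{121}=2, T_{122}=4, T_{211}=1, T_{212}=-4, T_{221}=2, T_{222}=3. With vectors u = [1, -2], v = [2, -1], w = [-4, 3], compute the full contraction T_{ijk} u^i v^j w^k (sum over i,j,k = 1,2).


S = sum over i,j,k of T_{ijk} u_i v_j w_k. Expanding all 8 terms:
T_{111}*u_1*v_1*w_1 = 4*1*2*-4 = -32  (running total: -32)
T_{112}*u_1*v_1*w_2 = -3*1*2*3 = -18  (running total: -50)
T_{121}*u_1*v_2*w_1 = 2*1*-1*-4 = 8  (running total: -42)
T_{122}*u_1*v_2*w_2 = 4*1*-1*3 = -12  (running total: -54)
T_{211}*u_2*v_1*w_1 = 1*-2*2*-4 = 16  (running total: -38)
T_{212}*u_2*v_1*w_2 = -4*-2*2*3 = 48  (running total: 10)
T_{221}*u_2*v_2*w_1 = 2*-2*-1*-4 = -16  (running total: -6)
T_{222}*u_2*v_2*w_2 = 3*-2*-1*3 = 18  (running total: 12)
S = 12

12


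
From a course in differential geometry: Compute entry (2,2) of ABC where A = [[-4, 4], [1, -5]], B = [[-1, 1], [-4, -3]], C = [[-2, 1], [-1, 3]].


(ABC)_{22} = sum_m (AB)_{2m} C_{m2}. First compute row 2 of AB.
(AB)_{21} = 1*-1 + -5*-4 = 19
(AB)_{22} = 1*1 + -5*-3 = 16
Now contract with column 2 of C:
(AB)_{21} * C_{12} = 19 * 1 = 19
(AB)_{22} * C_{22} = 16 * 3 = 48
(ABC)_{22} = 19 + 48 = 67

67


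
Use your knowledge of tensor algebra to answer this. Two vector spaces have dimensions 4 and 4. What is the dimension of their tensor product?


The dimension of a tensor product is the product of dimensions.
dim(V) = 4, dim(W) = 4
dim(V (x) W) = 4 * 4 = 16

16


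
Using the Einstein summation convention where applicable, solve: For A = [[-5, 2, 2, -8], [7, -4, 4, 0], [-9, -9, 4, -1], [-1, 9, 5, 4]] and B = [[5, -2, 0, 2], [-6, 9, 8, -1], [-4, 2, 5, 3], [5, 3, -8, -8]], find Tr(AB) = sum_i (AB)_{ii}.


Tr(AB) = sum_i (AB)_{ii} where (AB)_{ii} = sum_k A_{ik} B_{ki}.
(AB)_{11} = -5*5 + 2*-6 + 2*-4 + -8*5 = -85
(AB)_{22} = 7*-2 + -4*9 + 4*2 + 0*3 = -42
(AB)_{33} = -9*0 + -9*8 + 4*5 + -1*-8 = -44
(AB)_{44} = -1*2 + 9*-1 + 5*3 + 4*-8 = -28
Tr(AB) = -85 + -42 + -44 + -28 = -199

-199


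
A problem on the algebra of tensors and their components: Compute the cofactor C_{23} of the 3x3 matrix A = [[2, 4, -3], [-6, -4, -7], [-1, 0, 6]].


To find cofactor C_{23}, delete row 2 and column 3.
The resulting 2x2 submatrix is: [[2, 4], [-1, 0]]
Minor M_{23} = 2*0 - 4*-1
  = 0 - -4 = 4
Sign = (-1)^(2+3) = (-1)^5 = -1
Cofactor C_{23} = -1 * 4 = -4

-4


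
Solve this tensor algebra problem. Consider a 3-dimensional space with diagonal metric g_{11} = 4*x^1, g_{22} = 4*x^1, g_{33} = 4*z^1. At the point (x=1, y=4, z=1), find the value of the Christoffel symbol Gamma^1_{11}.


For a diagonal metric, Gamma^k_{ij} = (1/2) g^{kk} (dg_{ik}/dx_j + dg_{jk}/dx_i - dg_{ij}/dx_k).
The metric is diagonal, so g_{ab} = 0 for a != b.
At the given point: g_{11} = 4, g_{22} = 4, g_{33} = 4
g^{11} = 1/4
dg_{11}/dx_1 = dg_{11}/dx_1 = 4
dg_{11}/dx_1 = dg_{11}/dx_1 = 4
dg_{11}/dx_1 = dg_{11}/dx_1 = 4
Numerator = 4 + 4 - 4 = 4
Gamma^1_{11} = 4 / (2 * 4) = 1/2

1/2


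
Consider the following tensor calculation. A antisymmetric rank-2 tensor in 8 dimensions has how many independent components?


A antisymmetric rank-2 tensor in d dimensions has d(d-1)/2 independent components.
d = 8
d(d-1)/2 = 8 * 7 / 2 = 56 / 2 = 28

28


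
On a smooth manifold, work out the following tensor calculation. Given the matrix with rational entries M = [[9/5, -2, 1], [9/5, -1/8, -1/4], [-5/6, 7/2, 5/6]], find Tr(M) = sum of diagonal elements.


The trace is the sum of diagonal entries.
Diagonal: M[1,1] = 9/5, M[2,2] = -1/8, M[3,3] = 5/6
Tr(M) = 9/5 + -1/8 + 5/6
Computing step by step:
After adding M[1,1]: 9/5
After adding M[2,2]: 67/40
After adding M[3,3]: 301/120
Tr(M) = 301/120

301/120


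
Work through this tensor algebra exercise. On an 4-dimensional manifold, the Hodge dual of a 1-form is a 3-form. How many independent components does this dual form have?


The Hodge dual of a p-form on an n-dimensional manifold is an (n-p)-form.
n = 4, p = 1, so dual degree = 4 - 1 = 3
The number of components is C(n, n-p) = C(4, 3) = 4

4


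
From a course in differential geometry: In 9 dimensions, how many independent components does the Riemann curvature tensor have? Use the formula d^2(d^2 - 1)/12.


The Riemann tensor in d dimensions has d^2(d^2 - 1)/12 independent components.
d = 9, so d^2 = 81
d^2 - 1 = 80
d^2(d^2 - 1) = 81 * 80 = 6480
Divide by 12: 6480 / 12 = 540

540


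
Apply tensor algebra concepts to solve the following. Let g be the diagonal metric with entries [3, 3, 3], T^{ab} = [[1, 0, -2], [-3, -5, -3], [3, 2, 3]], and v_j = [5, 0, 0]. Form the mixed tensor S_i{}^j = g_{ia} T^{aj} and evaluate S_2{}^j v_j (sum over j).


Step 1: lower the first index. For a diagonal metric, g_{ia} T^{aj} = g_{ii} T^{ij} (no sum on i).
g_{22} = 3
S_2{}^1 = 3 * T^{21} = 3 * -3 = -9
S_2{}^2 = 3 * T^{22} = 3 * -5 = -15
S_2{}^3 = 3 * T^{23} = 3 * -3 = -9
Step 2: contract S_2{}^j with v_j.
S_2{}^1 * v_1 = -9 * 5 = -45
S_2{}^2 * v_2 = -15 * 0 = 0
S_2{}^3 * v_3 = -9 * 0 = 0
Result = -45 + 0 + 0 = -45

-45


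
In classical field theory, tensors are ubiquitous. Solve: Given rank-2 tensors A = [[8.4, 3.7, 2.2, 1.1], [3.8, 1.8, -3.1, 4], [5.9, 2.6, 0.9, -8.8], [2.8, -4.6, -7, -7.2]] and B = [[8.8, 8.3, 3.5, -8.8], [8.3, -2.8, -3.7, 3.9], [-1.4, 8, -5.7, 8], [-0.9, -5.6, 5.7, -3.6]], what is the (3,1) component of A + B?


Tensor addition is component-wise: (A + B)_{ij} = A_{ij} + B_{ij}.
A_{31} = 5.9
B_{31} = -1.4
(A + B)_{31} = 5.9 + -1.4 = 4.5

4.5


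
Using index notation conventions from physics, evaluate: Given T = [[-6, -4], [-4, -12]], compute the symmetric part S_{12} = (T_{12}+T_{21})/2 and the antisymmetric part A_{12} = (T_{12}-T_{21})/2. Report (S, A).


T_{12} = -4
T_{21} = -4
S_{12} = (-4 + -4)/2 = -8/2 = -4
A_{12} = (-4 - -4)/2 = 0/2 = 0
Check: S + A = -4 + 0 = -4 = T_{12}.

(-4, 0)


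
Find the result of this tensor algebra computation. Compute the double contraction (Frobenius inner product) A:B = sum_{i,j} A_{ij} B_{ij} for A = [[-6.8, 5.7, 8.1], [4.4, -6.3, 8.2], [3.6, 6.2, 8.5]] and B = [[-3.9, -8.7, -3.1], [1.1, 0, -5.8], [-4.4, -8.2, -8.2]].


A:B = sum over all i,j of A_{ij} * B_{ij}.
Row 1: -6.8*-3.9=26.52, 5.7*-8.7=-49.59, 8.1*-3.1=-25.11 => row sum = -48.18
Row 2: 4.4*1.1=4.84, -6.3*0=0, 8.2*-5.8=-47.56 => row sum = -42.72
Row 3: 3.6*-4.4=-15.84, 6.2*-8.2=-50.84, 8.5*-8.2=-69.7 => row sum = -136.38
Total = -48.18 + -42.72 + -136.38 = -227.28

-227.28


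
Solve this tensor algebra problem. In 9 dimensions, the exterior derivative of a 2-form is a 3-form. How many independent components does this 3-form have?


The exterior derivative of a p-form is a (p+1)-form.
Its number of independent components is C(n, p+1).
n = 9, p+1 = 3
C(9, 3) = 84

84


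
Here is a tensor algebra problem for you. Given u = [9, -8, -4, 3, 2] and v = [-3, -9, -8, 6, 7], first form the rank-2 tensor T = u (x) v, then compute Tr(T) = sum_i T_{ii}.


The outer product gives T_{ij} = u_i v_j.
The trace (contraction) is Tr(T) = sum_i T_{ii} = sum_i u_i v_i.
Diagonal entries:
T_{11} = u_1 * v_1 = 9 * -3 = -27
T_{22} = u_2 * v_2 = -8 * -9 = 72
T_{33} = u_3 * v_3 = -4 * -8 = 32
T_{44} = u_4 * v_4 = 3 * 6 = 18
T_{55} = u_5 * v_5 = 2 * 7 = 14
Tr(T) = -27 + 72 + 32 + 18 + 14 = 109

109


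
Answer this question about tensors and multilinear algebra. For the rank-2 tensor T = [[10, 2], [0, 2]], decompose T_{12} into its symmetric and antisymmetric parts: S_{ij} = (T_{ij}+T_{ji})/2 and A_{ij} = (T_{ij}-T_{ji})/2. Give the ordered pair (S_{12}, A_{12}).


T_{12} = 2
T_{21} = 0
S_{12} = (2 + 0)/2 = 2/2 = 1
A_{12} = (2 - 0)/2 = 2/2 = 1
Check: S + A = 1 + 1 = 2 = T_{12}.

(1, 1)


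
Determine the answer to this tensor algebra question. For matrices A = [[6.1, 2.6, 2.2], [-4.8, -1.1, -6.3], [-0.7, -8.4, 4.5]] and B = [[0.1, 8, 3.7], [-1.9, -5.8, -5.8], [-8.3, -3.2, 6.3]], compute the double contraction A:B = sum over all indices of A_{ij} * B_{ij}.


A:B = sum over all i,j of A_{ij} * B_{ij}.
Row 1: 6.1*0.1=0.61, 2.6*8=20.8, 2.2*3.7=8.14 => row sum = 29.55
Row 2: -4.8*-1.9=9.12, -1.1*-5.8=6.38, -6.3*-5.8=36.54 => row sum = 52.04
Row 3: -0.7*-8.3=5.81, -8.4*-3.2=26.88, 4.5*6.3=28.35 => row sum = 61.04
Total = 29.55 + 52.04 + 61.04 = 142.63

142.63


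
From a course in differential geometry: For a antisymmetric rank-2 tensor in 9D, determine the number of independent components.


A antisymmetric rank-2 tensor in d dimensions has d(d-1)/2 independent components.
d = 9
d(d-1)/2 = 9 * 8 / 2 = 72 / 2 = 36

36


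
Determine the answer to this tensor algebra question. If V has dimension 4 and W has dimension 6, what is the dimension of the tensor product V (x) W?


The dimension of a tensor product is the product of dimensions.
dim(V) = 4, dim(W) = 6
dim(V (x) W) = 4 * 6 = 24

24


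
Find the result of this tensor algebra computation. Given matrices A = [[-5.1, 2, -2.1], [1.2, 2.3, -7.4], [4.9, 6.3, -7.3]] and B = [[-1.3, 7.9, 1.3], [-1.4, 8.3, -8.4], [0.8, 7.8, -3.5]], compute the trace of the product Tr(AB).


Tr(AB) = sum_i (AB)_{ii} where (AB)_{ii} = sum_k A_{ik} B_{ki}.
(AB)_{11} = -5.1*-1.3 + 2*-1.4 + -2.1*0.8 = 2.15
(AB)_{22} = 1.2*7.9 + 2.3*8.3 + -7.4*7.8 = -29.15
(AB)_{33} = 4.9*1.3 + 6.3*-8.4 + -7.3*-3.5 = -21
Tr(AB) = 2.15 + -29.15 + -21 = -48

-48


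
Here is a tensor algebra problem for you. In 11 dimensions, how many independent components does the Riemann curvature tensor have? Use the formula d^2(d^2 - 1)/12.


The Riemann tensor in d dimensions has d^2(d^2 - 1)/12 independent components.
d = 11, so d^2 = 121
d^2 - 1 = 120
d^2(d^2 - 1) = 121 * 120 = 14520
Divide by 12: 14520 / 12 = 1210

1210


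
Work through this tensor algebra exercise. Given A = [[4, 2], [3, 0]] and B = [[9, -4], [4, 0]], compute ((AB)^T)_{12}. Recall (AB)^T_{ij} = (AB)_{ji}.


(AB)^T_{ij} = (AB)_{ji} = sum_k A_{jk} B_{ki}.
For i=1, j=2 we need (AB)_{21}:
A_{21} * B_{11} = 3 * 9 = 27
A_{22} * B_{21} = 0 * 4 = 0
Sum = 27 + 0 = 27

27


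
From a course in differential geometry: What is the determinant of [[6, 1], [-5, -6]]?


For a 2x2 matrix [[a, b], [c, d]], det = a*d - b*c.
a = 6, b = 1, c = -5, d = -6
a*d = 6 * -6 = -36
b*c = 1 * -5 = -5
det = -36 - -5 = -31

-31


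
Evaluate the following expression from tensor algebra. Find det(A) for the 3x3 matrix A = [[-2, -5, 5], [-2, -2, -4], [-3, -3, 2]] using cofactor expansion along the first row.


Expanding along the first row, det(A) = a11*M_11 - a12*M_12 + a13*M_13, where M_1j is the (1,j) minor.
Minor M_11 = -2*2 - -4*-3 = -16
Minor M_12 = -2*2 - -4*-3 = -16
Minor M_13 = -2*-3 - -2*-3 = 0
det = -2*(-16) - -5*(-16) + 5*(0)
    = 32 - 80 + 0
    = -48

-48


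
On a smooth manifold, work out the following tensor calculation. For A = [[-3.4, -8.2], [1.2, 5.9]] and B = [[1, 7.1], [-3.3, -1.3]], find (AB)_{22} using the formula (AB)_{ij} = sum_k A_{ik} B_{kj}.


(AB)_{ij} = sum_k A_{ik} B_{kj}.
For i=2, j=2:
A_{21} * B_{12} = 1.2 * 7.1 = 8.52
A_{22} * B_{22} = 5.9 * -1.3 = -7.67
Sum = 8.52 + -7.67 = 0.85

0.85


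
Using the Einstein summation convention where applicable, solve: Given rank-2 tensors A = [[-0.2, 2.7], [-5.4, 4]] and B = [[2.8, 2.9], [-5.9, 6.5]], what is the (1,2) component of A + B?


Tensor addition is component-wise: (A + B)_{ij} = A_{ij} + B_{ij}.
A_{12} = 2.7
B_{12} = 2.9
(A + B)_{12} = 2.7 + 2.9 = 5.6

5.6


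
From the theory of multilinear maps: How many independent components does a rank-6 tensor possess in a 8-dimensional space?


The number of components of a rank-r tensor in d dimensions is d^r.
Here d = 8 and r = 6.
8^6 = 262144

262144


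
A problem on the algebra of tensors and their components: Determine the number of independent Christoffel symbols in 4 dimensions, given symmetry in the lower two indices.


Christoffel symbols Gamma^k_{ij} are symmetric in i,j, so there are d * d(d+1)/2 independent symbols.
d = 4
d(d+1)/2 = 4 * 5 / 2 = 10
Total = 4 * 10 = 40

40


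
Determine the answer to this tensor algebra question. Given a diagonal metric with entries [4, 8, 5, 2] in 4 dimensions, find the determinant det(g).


For a diagonal metric, the determinant is the product of diagonal entries.
Diagonal entries: 4, 8, 5, 2
det(g) = 4 * 8 * 5 * 2 = 320

320


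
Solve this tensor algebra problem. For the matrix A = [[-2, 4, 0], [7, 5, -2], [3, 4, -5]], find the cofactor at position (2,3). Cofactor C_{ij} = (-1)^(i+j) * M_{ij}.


To find cofactor C_{23}, delete row 2 and column 3.
The resulting 2x2 submatrix is: [[-2, 4], [3, 4]]
Minor M_{23} = -2*4 - 4*3
  = -8 - 12 = -20
Sign = (-1)^(2+3) = (-1)^5 = -1
Cofactor C_{23} = -1 * -20 = 20

20


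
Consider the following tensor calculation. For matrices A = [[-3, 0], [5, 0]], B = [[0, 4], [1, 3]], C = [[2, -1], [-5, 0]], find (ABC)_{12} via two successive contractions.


(ABC)_{12} = sum_m (AB)_{1m} C_{m2}. First compute row 1 of AB.
(AB)_{11} = -3*0 + 0*1 = 0
(AB)_{12} = -3*4 + 0*3 = -12
Now contract with column 2 of C:
(AB)_{11} * C_{12} = 0 * -1 = 0
(AB)_{12} * C_{22} = -12 * 0 = 0
(ABC)_{12} = 0 + 0 = 0

0


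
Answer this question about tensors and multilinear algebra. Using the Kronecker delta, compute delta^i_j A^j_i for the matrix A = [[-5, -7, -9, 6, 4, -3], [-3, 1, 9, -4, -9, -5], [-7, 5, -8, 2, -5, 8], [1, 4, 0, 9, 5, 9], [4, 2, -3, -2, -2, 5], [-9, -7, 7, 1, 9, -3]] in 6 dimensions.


The contraction (trace) of a rank-2 tensor is the sum of its diagonal elements.
Diagonal entries: A[1,1] = -5, A[2,2] = 1, A[3,3] = -8, A[4,4] = 9, A[5,5] = -2, A[6,6] = -3
Tr(A) = -5 + 1 + -8 + 9 + -2 + -3 = -8

-8


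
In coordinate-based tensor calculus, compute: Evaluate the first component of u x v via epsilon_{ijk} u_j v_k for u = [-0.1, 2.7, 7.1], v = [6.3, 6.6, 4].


(u x v)_1 = sum_{j,k} epsilon_{1jk} u_j v_k. Only permutations of (1,2,3) contribute; the two non-zero terms are:
eps_{123} u_2 v_3 = 1 * 2.7 * 4 = 10.8
eps_{132} u_3 v_2 = -1 * 7.1 * 6.6 = -46.86
(u x v)_1 = -36.06

-36.06


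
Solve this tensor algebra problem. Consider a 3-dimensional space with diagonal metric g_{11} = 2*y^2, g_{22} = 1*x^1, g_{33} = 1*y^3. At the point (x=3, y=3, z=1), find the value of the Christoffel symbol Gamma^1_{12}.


For a diagonal metric, Gamma^k_{ij} = (1/2) g^{kk} (dg_{ik}/dx_j + dg_{jk}/dx_i - dg_{ij}/dx_k).
The metric is diagonal, so g_{ab} = 0 for a != b.
At the given point: g_{11} = 18, g_{22} = 3, g_{33} = 27
g^{11} = 1/18
dg_{11}/dx_2 = dg_{11}/dx_2 = 12
dg_{21}/dx_1 = 0 (off-diagonal)
dg_{12}/dx_1 = 0 (off-diagonal)
Numerator = 12 + 0 - 0 = 12
Gamma^1_{12} = 12 / (2 * 18) = 1/3

1/3


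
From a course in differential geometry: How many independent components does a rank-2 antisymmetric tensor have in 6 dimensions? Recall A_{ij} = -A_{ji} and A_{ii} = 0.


An antisymmetric rank-2 tensor satisfies A_{ij} = -A_{ji}, so diagonal entries are zero.
The independent components are the upper-triangular entries: C(n, 2) = n(n-1)/2.
n = 6
C(6, 2) = 6 * 5 / 2 = 30 / 2 = 15

15


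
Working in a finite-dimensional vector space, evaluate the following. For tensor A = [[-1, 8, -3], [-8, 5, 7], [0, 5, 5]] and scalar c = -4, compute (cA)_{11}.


Scalar multiplication: (cA)_{ij} = c * A_{ij}.
c = -4
A_{11} = -1
(cA)_{11} = -4 * -1 = 4

4


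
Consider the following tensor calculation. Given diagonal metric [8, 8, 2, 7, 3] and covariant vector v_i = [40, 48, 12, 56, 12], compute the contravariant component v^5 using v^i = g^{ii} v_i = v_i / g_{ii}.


To raise an index with a diagonal metric: v^i = v_i / g_{ii}.
For index 5: v_5 = 12, g_{55} = 3
v^5 = 12 / 3 = 4

4


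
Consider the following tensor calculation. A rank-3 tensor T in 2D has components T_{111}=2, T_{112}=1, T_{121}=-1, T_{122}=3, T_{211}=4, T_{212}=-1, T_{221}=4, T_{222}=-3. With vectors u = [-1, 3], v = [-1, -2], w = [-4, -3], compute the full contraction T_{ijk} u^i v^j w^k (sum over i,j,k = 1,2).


S = sum over i,j,k of T_{ijk} u_i v_j w_k. Expanding all 8 terms:
T_{111}*u_1*v_1*w_1 = 2*-1*-1*-4 = -8  (running total: -8)
T_{112}*u_1*v_1*w_2 = 1*-1*-1*-3 = -3  (running total: -11)
T_{121}*u_1*v_2*w_1 = -1*-1*-2*-4 = 8  (running total: -3)
T_{122}*u_1*v_2*w_2 = 3*-1*-2*-3 = -18  (running total: -21)
T_{211}*u_2*v_1*w_1 = 4*3*-1*-4 = 48  (running total: 27)
T_{212}*u_2*v_1*w_2 = -1*3*-1*-3 = -9  (running total: 18)
T_{221}*u_2*v_2*w_1 = 4*3*-2*-4 = 96  (running total: 114)
T_{222}*u_2*v_2*w_2 = -3*3*-2*-3 = -54  (running total: 60)
S = 60

60


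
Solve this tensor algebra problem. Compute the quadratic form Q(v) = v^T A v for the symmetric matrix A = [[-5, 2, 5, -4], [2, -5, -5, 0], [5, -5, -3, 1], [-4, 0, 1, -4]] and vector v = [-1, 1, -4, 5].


First compute Av:
(Av)_1 = -5*-1 + 2*1 + 5*-4 + -4*5 = -33
(Av)_2 = 2*-1 + -5*1 + -5*-4 + 0*5 = 13
(Av)_3 = 5*-1 + -5*1 + -3*-4 + 1*5 = 7
(Av)_4 = -4*-1 + 0*1 + 1*-4 + -4*5 = -20
Av = [-33, 13, 7, -20]
Then v^T (Av) = -1*-33 + 1*13 + -4*7 + 5*-20
= 33 + 13 + -28 + -100 = -82

-82


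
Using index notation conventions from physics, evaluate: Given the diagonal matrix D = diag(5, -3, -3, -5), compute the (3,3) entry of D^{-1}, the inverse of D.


For a diagonal matrix, the inverse has entries (D^{-1})_{ii} = 1/d_{ii}.
The diagonal entries are: d_{11} = 5, d_{22} = -3, d_{33} = -3, d_{44} = -5
We need (D^{-1})_{33} = 1/d_{33} = 1/-3 = -1/3

-1/3


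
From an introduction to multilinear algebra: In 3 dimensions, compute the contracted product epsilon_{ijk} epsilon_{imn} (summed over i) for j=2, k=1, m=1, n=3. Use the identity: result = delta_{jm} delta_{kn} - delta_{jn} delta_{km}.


Using the identity: epsilon_{ijk} epsilon_{imn} = delta_{jm} delta_{kn} - delta_{jn} delta_{km}.
delta_{21} = 0
delta_{13} = 0
delta_{23} = 0
delta_{11} = 1
Result = 0 * 0 - 0 * 1 = 0 - 0 = 0

0


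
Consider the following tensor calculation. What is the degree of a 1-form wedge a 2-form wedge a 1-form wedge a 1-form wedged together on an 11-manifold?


The degree of a wedge product is the sum of the degrees of the individual forms.
Degrees: 1, 2, 1, 1
Total degree = 1 + 2 + 1 + 1 = 5

5


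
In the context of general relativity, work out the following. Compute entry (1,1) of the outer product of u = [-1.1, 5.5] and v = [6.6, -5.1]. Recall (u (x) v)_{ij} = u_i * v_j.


The outer product entry T_{ij} = u_i * v_j.
We need i=1, j=1.
u_1 = -1.1, v_1 = 6.6
T_{1,1} = -1.1 * 6.6 = -7.26

-7.26


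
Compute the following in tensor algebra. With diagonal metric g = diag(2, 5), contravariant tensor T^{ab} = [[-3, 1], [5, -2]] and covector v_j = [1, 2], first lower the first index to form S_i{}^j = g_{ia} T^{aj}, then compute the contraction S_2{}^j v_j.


Step 1: lower the first index. For a diagonal metric, g_{ia} T^{aj} = g_{ii} T^{ij} (no sum on i).
g_{22} = 5
S_2{}^1 = 5 * T^{21} = 5 * 5 = 25
S_2{}^2 = 5 * T^{22} = 5 * -2 = -10
Step 2: contract S_2{}^j with v_j.
S_2{}^1 * v_1 = 25 * 1 = 25
S_2{}^2 * v_2 = -10 * 2 = -20
Result = 25 + -20 = 5

5


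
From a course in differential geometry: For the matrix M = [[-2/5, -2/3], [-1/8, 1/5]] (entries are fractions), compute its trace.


The trace is the sum of diagonal entries.
Diagonal: M[1,1] = -2/5, M[2,2] = 1/5
Tr(M) = -2/5 + 1/5
Computing step by step:
After adding M[1,1]: -2/5
After adding M[2,2]: -1/5
Tr(M) = -1/5

-1/5


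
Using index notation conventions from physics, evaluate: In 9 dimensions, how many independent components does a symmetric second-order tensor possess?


A symmetric rank-2 tensor in d dimensions has d(d+1)/2 independent components.
d = 9
d(d+1)/2 = 9 * 10 / 2 = 90 / 2 = 45

45


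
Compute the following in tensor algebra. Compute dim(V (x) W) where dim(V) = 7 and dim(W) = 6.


The dimension of a tensor product is the product of dimensions.
dim(V) = 7, dim(W) = 6
dim(V (x) W) = 7 * 6 = 42

42


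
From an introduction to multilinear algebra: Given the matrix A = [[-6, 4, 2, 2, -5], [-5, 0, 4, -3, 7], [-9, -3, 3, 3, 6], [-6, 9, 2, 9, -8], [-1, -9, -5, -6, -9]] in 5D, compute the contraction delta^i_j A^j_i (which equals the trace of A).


The contraction (trace) of a rank-2 tensor is the sum of its diagonal elements.
Diagonal entries: A[1,1] = -6, A[2,2] = 0, A[3,3] = 3, A[4,4] = 9, A[5,5] = -9
Tr(A) = -6 + 0 + 3 + 9 + -9 = -3

-3


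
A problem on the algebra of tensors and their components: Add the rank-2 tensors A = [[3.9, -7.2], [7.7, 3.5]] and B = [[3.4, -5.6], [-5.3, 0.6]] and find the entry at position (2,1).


Tensor addition is component-wise: (A + B)_{ij} = A_{ij} + B_{ij}.
A_{21} = 7.7
B_{21} = -5.3
(A + B)_{21} = 7.7 + -5.3 = 2.4

2.4


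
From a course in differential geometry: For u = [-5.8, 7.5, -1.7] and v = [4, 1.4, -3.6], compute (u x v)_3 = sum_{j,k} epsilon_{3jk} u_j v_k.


(u x v)_3 = sum_{j,k} epsilon_{3jk} u_j v_k. Only permutations of (1,2,3) contribute; the two non-zero terms are:
eps_{312} u_1 v_2 = 1 * -5.8 * 1.4 = -8.12
eps_{321} u_2 v_1 = -1 * 7.5 * 4 = -30
(u x v)_3 = -38.12

-38.12


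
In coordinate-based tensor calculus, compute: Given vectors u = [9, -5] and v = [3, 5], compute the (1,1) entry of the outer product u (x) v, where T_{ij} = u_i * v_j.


The outer product entry T_{ij} = u_i * v_j.
We need i=1, j=1.
u_1 = 9, v_1 = 3
T_{1,1} = 9 * 3 = 27

27


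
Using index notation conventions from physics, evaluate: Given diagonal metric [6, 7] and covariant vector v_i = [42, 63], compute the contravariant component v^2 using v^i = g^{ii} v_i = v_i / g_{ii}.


To raise an index with a diagonal metric: v^i = v_i / g_{ii}.
For index 2: v_2 = 63, g_{22} = 7
v^2 = 63 / 7 = 9

9


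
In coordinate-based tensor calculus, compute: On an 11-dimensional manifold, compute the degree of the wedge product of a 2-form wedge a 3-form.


The degree of a wedge product is the sum of the degrees of the individual forms.
Degrees: 2, 3
Total degree = 2 + 3 = 5

5


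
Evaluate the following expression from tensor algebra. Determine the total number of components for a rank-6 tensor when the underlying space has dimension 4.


The number of components of a rank-r tensor in d dimensions is d^r.
Here d = 4 and r = 6.
4^6 = 4096

4096


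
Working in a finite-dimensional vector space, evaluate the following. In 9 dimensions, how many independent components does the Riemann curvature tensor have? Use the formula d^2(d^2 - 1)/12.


The Riemann tensor in d dimensions has d^2(d^2 - 1)/12 independent components.
d = 9, so d^2 = 81
d^2 - 1 = 80
d^2(d^2 - 1) = 81 * 80 = 6480
Divide by 12: 6480 / 12 = 540

540


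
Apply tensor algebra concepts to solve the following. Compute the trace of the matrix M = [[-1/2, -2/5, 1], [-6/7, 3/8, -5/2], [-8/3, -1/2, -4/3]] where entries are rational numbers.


The trace is the sum of diagonal entries.
Diagonal: M[1,1] = -1/2, M[2,2] = 3/8, M[3,3] = -4/3
Tr(M) = -1/2 + 3/8 + -4/3
Computing step by step:
After adding M[1,1]: -1/2
After adding M[2,2]: -1/8
After adding M[3,3]: -35/24
Tr(M) = -35/24

-35/24


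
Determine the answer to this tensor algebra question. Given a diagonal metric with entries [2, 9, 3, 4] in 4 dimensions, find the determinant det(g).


For a diagonal metric, the determinant is the product of diagonal entries.
Diagonal entries: 2, 9, 3, 4
det(g) = 2 * 9 * 3 * 4 = 216

216


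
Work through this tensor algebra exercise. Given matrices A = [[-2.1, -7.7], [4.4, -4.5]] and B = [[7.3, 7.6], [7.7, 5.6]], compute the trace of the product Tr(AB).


Tr(AB) = sum_i (AB)_{ii} where (AB)_{ii} = sum_k A_{ik} B_{ki}.
(AB)_{11} = -2.1*7.3 + -7.7*7.7 = -74.62
(AB)_{22} = 4.4*7.6 + -4.5*5.6 = 8.24
Tr(AB) = -74.62 + 8.24 = -66.38

-66.38


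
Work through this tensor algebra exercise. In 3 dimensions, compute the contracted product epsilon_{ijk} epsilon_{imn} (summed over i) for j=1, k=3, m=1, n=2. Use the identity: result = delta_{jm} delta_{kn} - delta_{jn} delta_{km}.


Using the identity: epsilon_{ijk} epsilon_{imn} = delta_{jm} delta_{kn} - delta_{jn} delta_{km}.
delta_{11} = 1
delta_{32} = 0
delta_{12} = 0
delta_{31} = 0
Result = 1 * 0 - 0 * 0 = 0 - 0 = 0

0


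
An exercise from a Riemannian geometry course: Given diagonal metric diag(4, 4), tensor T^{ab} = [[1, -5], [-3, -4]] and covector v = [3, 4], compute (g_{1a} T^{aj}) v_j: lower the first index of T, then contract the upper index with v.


Step 1: lower the first index. For a diagonal metric, g_{ia} T^{aj} = g_{ii} T^{ij} (no sum on i).
g_{11} = 4
S_1{}^1 = 4 * T^{11} = 4 * 1 = 4
S_1{}^2 = 4 * T^{12} = 4 * -5 = -20
Step 2: contract S_1{}^j with v_j.
S_1{}^1 * v_1 = 4 * 3 = 12
S_1{}^2 * v_2 = -20 * 4 = -80
Result = 12 + -80 = -68

-68


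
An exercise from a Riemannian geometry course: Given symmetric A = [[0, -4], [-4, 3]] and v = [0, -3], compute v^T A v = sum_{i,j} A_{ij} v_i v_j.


First compute Av:
(Av)_1 = 0*0 + -4*-3 = 12
(Av)_2 = -4*0 + 3*-3 = -9
Av = [12, -9]
Then v^T (Av) = 0*12 + -3*-9
= 0 + 27 = 27

27


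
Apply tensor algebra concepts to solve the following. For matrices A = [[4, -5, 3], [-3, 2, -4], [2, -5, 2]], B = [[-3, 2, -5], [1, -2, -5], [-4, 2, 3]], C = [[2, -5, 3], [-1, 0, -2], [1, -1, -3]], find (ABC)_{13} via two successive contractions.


(ABC)_{13} = sum_m (AB)_{1m} C_{m3}. First compute row 1 of AB.
(AB)_{11} = 4*-3 + -5*1 + 3*-4 = -29
(AB)_{12} = 4*2 + -5*-2 + 3*2 = 24
(AB)_{13} = 4*-5 + -5*-5 + 3*3 = 14
Now contract with column 3 of C:
(AB)_{11} * C_{13} = -29 * 3 = -87
(AB)_{12} * C_{23} = 24 * -2 = -48
(AB)_{13} * C_{33} = 14 * -3 = -42
(ABC)_{13} = -87 + -48 + -42 = -177

-177


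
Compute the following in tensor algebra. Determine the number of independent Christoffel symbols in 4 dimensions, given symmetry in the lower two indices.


Christoffel symbols Gamma^k_{ij} are symmetric in i,j, so there are d * d(d+1)/2 independent symbols.
d = 4
d(d+1)/2 = 4 * 5 / 2 = 10
Total = 4 * 10 = 40

40


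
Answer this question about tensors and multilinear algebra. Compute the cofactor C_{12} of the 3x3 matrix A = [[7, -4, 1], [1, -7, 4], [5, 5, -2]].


To find cofactor C_{12}, delete row 1 and column 2.
The resulting 2x2 submatrix is: [[1, 4], [5, -2]]
Minor M_{12} = 1*-2 - 4*5
  = -2 - 20 = -22
Sign = (-1)^(1+2) = (-1)^3 = -1
Cofactor C_{12} = -1 * -22 = 22

22


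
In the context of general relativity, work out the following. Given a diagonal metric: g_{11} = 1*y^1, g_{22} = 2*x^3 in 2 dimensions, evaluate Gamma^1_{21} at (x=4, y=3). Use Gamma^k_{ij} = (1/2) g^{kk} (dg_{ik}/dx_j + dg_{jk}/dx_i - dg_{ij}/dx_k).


For a diagonal metric, Gamma^k_{ij} = (1/2) g^{kk} (dg_{ik}/dx_j + dg_{jk}/dx_i - dg_{ij}/dx_k).
The metric is diagonal, so g_{ab} = 0 for a != b.
At the given point: g_{11} = 3, g_{22} = 128
g^{11} = 1/3
dg_{21}/dx_1 = 0 (off-diagonal)
dg_{11}/dx_2 = dg_{11}/dx_2 = 1
dg_{21}/dx_1 = 0 (off-diagonal)
Numerator = 0 + 1 - 0 = 1
Gamma^1_{21} = 1 / (2 * 3) = 1/6

1/6


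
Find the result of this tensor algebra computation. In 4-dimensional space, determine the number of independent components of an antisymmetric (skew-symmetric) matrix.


An antisymmetric rank-2 tensor satisfies A_{ij} = -A_{ji}, so diagonal entries are zero.
The independent components are the upper-triangular entries: C(n, 2) = n(n-1)/2.
n = 4
C(4, 2) = 4 * 3 / 2 = 12 / 2 = 6

6


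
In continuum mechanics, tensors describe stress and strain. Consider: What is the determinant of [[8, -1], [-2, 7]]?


For a 2x2 matrix [[a, b], [c, d]], det = a*d - b*c.
a = 8, b = -1, c = -2, d = 7
a*d = 8 * 7 = 56
b*c = -1 * -2 = 2
det = 56 - 2 = 54

54


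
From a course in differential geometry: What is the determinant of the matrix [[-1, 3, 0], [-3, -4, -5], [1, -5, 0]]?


Expanding along the first row, det(A) = a11*M_11 - a12*M_12 + a13*M_13, where M_1j is the (1,j) minor.
Minor M_11 = -4*0 - -5*-5 = -25
Minor M_12 = -3*0 - -5*1 = 5
Minor M_13 = -3*-5 - -4*1 = 19
det = -1*(-25) - 3*(5) + 0*(19)
    = 25 - 15 + 0
    = 10

10


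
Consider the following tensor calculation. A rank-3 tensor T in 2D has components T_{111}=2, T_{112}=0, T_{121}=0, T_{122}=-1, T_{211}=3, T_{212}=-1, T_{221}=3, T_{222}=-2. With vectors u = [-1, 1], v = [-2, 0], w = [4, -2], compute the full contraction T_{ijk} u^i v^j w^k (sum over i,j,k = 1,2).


S = sum over i,j,k of T_{ijk} u_i v_j w_k. Expanding all 8 terms:
T_{111}*u_1*v_1*w_1 = 2*-1*-2*4 = 16  (running total: 16)
T_{112}*u_1*v_1*w_2 = 0*-1*-2*-2 = 0  (running total: 16)
T_{121}*u_1*v_2*w_1 = 0*-1*0*4 = 0  (running total: 16)
T_{122}*u_1*v_2*w_2 = -1*-1*0*-2 = 0  (running total: 16)
T_{211}*u_2*v_1*w_1 = 3*1*-2*4 = -24  (running total: -8)
T_{212}*u_2*v_1*w_2 = -1*1*-2*-2 = -4  (running total: -12)
T_{221}*u_2*v_2*w_1 = 3*1*0*4 = 0  (running total: -12)
T_{222}*u_2*v_2*w_2 = -2*1*0*-2 = 0  (running total: -12)
S = -12

-12


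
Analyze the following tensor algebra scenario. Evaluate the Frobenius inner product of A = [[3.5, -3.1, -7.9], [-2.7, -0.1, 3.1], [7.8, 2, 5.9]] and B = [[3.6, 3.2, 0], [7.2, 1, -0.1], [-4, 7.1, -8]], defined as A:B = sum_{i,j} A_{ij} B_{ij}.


A:B = sum over all i,j of A_{ij} * B_{ij}.
Row 1: 3.5*3.6=12.6, -3.1*3.2=-9.92, -7.9*0=0 => row sum = 2.68
Row 2: -2.7*7.2=-19.44, -0.1*1=-0.1, 3.1*-0.1=-0.31 => row sum = -19.85
Row 3: 7.8*-4=-31.2, 2*7.1=14.2, 5.9*-8=-47.2 => row sum = -64.2
Total = 2.68 + -19.85 + -64.2 = -81.37

-81.37


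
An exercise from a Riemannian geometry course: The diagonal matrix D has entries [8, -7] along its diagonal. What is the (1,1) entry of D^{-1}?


For a diagonal matrix, the inverse has entries (D^{-1})_{ii} = 1/d_{ii}.
The diagonal entries are: d_{11} = 8, d_{22} = -7
We need (D^{-1})_{11} = 1/d_{11} = 1/8 = 1/8

1/8


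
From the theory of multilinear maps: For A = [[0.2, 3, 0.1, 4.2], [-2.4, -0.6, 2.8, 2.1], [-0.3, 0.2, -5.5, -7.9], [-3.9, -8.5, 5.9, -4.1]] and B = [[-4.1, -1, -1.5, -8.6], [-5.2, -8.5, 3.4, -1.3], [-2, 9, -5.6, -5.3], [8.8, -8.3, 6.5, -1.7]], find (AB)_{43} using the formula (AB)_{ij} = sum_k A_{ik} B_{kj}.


(AB)_{ij} = sum_k A_{ik} B_{kj}.
For i=4, j=3:
A_{41} * B_{13} = -3.9 * -1.5 = 5.85
A_{42} * B_{23} = -8.5 * 3.4 = -28.9
A_{43} * B_{33} = 5.9 * -5.6 = -33.04
A_{44} * B_{43} = -4.1 * 6.5 = -26.65
Sum = 5.85 + -28.9 + -33.04 + -26.65 = -82.74

-82.74


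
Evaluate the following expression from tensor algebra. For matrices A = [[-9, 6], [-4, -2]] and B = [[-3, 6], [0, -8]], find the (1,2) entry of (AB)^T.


(AB)^T_{ij} = (AB)_{ji} = sum_k A_{jk} B_{ki}.
For i=1, j=2 we need (AB)_{21}:
A_{21} * B_{11} = -4 * -3 = 12
A_{22} * B_{21} = -2 * 0 = 0
Sum = 12 + 0 = 12

12


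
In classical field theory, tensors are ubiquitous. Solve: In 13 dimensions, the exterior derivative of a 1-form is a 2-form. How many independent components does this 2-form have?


The exterior derivative of a p-form is a (p+1)-form.
Its number of independent components is C(n, p+1).
n = 13, p+1 = 2
C(13, 2) = 78

78


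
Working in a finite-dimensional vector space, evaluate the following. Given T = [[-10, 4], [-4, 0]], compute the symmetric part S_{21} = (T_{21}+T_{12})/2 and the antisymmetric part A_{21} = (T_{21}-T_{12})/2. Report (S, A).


T_{21} = -4
T_{12} = 4
S_{21} = (-4 + 4)/2 = 0/2 = 0
A_{21} = (-4 - 4)/2 = -8/2 = -4
Check: S + A = 0 + -4 = -4 = T_{21}.

(0, -4)


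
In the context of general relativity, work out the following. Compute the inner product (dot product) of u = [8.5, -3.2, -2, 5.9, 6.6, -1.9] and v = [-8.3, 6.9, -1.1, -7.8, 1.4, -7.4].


The inner product u . v = sum of u_i * v_i.
Term-by-term: 8.5 * -8.3, -3.2 * 6.9, -2 * -1.1, 5.9 * -7.8, 6.6 * 1.4, -1.9 * -7.4
Products: -70.55, -22.08, 2.2, -46.02, 9.24, 14.06
Sum = -70.55 + -22.08 + 2.2 + -46.02 + 9.24 + 14.06 = -113.15

-113.15


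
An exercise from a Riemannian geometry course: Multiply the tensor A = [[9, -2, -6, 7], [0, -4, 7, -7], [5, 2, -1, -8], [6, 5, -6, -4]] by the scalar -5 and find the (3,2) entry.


Scalar multiplication: (cA)_{ij} = c * A_{ij}.
c = -5
A_{32} = 2
(cA)_{32} = -5 * 2 = -10

-10


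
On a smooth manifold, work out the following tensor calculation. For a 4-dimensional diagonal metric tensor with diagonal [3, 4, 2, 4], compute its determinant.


For a diagonal metric, the determinant is the product of diagonal entries.
Diagonal entries: 3, 4, 2, 4
det(g) = 3 * 4 * 2 * 4 = 96

96


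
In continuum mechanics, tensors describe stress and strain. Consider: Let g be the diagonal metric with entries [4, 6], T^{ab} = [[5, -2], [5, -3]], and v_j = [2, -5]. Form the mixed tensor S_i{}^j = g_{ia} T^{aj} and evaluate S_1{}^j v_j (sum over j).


Step 1: lower the first index. For a diagonal metric, g_{ia} T^{aj} = g_{ii} T^{ij} (no sum on i).
g_{11} = 4
S_1{}^1 = 4 * T^{11} = 4 * 5 = 20
S_1{}^2 = 4 * T^{12} = 4 * -2 = -8
Step 2: contract S_1{}^j with v_j.
S_1{}^1 * v_1 = 20 * 2 = 40
S_1{}^2 * v_2 = -8 * -5 = 40
Result = 40 + 40 = 80

80


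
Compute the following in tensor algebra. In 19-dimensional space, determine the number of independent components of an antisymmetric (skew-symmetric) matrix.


An antisymmetric rank-2 tensor satisfies A_{ij} = -A_{ji}, so diagonal entries are zero.
The independent components are the upper-triangular entries: C(n, 2) = n(n-1)/2.
n = 19
C(19, 2) = 19 * 18 / 2 = 342 / 2 = 171

171


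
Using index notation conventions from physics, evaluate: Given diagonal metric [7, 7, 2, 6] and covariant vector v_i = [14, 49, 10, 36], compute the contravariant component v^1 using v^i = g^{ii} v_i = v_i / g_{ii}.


To raise an index with a diagonal metric: v^i = v_i / g_{ii}.
For index 1: v_1 = 14, g_{11} = 7
v^1 = 14 / 7 = 2

2


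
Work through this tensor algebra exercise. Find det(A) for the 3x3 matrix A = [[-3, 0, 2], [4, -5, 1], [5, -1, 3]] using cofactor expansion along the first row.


Expanding along the first row, det(A) = a11*M_11 - a12*M_12 + a13*M_13, where M_1j is the (1,j) minor.
Minor M_11 = -5*3 - 1*-1 = -14
Minor M_12 = 4*3 - 1*5 = 7
Minor M_13 = 4*-1 - -5*5 = 21
det = -3*(-14) - 0*(7) + 2*(21)
    = 42 - 0 + 42
    = 84

84


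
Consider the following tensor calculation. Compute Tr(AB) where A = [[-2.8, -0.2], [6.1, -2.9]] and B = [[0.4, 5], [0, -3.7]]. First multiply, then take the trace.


Tr(AB) = sum_i (AB)_{ii} where (AB)_{ii} = sum_k A_{ik} B_{ki}.
(AB)_{11} = -2.8*0.4 + -0.2*0 = -1.12
(AB)_{22} = 6.1*5 + -2.9*-3.7 = 41.23
Tr(AB) = -1.12 + 41.23 = 40.11

40.11


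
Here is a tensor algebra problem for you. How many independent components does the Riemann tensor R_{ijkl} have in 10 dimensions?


The Riemann tensor in d dimensions has d^2(d^2 - 1)/12 independent components.
d = 10, so d^2 = 100
d^2 - 1 = 99
d^2(d^2 - 1) = 100 * 99 = 9900
Divide by 12: 9900 / 12 = 825

825


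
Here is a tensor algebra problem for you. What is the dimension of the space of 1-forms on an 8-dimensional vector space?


The dimension of the space of p-forms on an n-dimensional space is C(n, p).
n = 8, p = 1
C(8, 1) = 8! / (1! * 7!) = 8

8


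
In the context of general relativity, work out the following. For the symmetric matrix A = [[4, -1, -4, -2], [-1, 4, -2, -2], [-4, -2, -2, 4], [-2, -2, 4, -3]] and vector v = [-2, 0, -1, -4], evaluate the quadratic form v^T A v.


First compute Av:
(Av)_1 = 4*-2 + -1*0 + -4*-1 + -2*-4 = 4
(Av)_2 = -1*-2 + 4*0 + -2*-1 + -2*-4 = 12
(Av)_3 = -4*-2 + -2*0 + -2*-1 + 4*-4 = -6
(Av)_4 = -2*-2 + -2*0 + 4*-1 + -3*-4 = 12
Av = [4, 12, -6, 12]
Then v^T (Av) = -2*4 + 0*12 + -1*-6 + -4*12
= -8 + 0 + 6 + -48 = -50

-50


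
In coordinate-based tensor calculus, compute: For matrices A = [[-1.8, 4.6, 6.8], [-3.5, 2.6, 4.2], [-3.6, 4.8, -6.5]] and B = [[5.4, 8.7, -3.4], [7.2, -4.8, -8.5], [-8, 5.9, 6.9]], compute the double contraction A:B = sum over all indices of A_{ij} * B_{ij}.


A:B = sum over all i,j of A_{ij} * B_{ij}.
Row 1: -1.8*5.4=-9.72, 4.6*8.7=40.02, 6.8*-3.4=-23.12 => row sum = 7.18
Row 2: -3.5*7.2=-25.2, 2.6*-4.8=-12.48, 4.2*-8.5=-35.7 => row sum = -73.38
Row 3: -3.6*-8=28.8, 4.8*5.9=28.32, -6.5*6.9=-44.85 => row sum = 12.27
Total = 7.18 + -73.38 + 12.27 = -53.93

-53.93


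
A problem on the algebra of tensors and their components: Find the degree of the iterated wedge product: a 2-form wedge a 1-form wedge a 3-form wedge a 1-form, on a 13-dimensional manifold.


The degree of a wedge product is the sum of the degrees of the individual forms.
Degrees: 2, 1, 3, 1
Total degree = 2 + 1 + 3 + 1 = 7

7


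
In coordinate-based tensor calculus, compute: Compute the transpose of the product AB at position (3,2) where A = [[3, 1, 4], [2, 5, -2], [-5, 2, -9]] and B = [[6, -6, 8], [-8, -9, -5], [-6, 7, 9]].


(AB)^T_{ij} = (AB)_{ji} = sum_k A_{jk} B_{ki}.
For i=3, j=2 we need (AB)_{23}:
A_{21} * B_{13} = 2 * 8 = 16
A_{22} * B_{23} = 5 * -5 = -25
A_{23} * B_{33} = -2 * 9 = -18
Sum = 16 + -25 + -18 = -27

-27


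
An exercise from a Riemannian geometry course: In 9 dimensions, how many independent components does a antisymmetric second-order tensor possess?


A antisymmetric rank-2 tensor in d dimensions has d(d-1)/2 independent components.
d = 9
d(d-1)/2 = 9 * 8 / 2 = 72 / 2 = 36

36


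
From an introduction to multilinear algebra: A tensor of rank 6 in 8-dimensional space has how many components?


The number of components of a rank-r tensor in d dimensions is d^r.
Here d = 8 and r = 6.
8^6 = 262144

262144


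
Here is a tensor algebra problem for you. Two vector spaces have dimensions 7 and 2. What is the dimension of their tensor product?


The dimension of a tensor product is the product of dimensions.
dim(V) = 7, dim(W) = 2
dim(V (x) W) = 7 * 2 = 14

14


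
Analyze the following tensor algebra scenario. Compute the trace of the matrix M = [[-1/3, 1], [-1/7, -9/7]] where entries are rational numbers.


The trace is the sum of diagonal entries.
Diagonal: M[1,1] = -1/3, M[2,2] = -9/7
Tr(M) = -1/3 + -9/7
Computing step by step:
After adding M[1,1]: -1/3
After adding M[2,2]: -34/21
Tr(M) = -34/21

-34/21


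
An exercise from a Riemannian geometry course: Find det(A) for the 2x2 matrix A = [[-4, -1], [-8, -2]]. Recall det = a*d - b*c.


For a 2x2 matrix [[a, b], [c, d]], det = a*d - b*c.
a = -4, b = -1, c = -8, d = -2
a*d = -4 * -2 = 8
b*c = -1 * -8 = 8
det = 8 - 8 = 0

0


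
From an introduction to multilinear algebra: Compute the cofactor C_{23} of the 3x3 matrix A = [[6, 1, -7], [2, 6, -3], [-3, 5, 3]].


To find cofactor C_{23}, delete row 2 and column 3.
The resulting 2x2 submatrix is: [[6, 1], [-3, 5]]
Minor M_{23} = 6*5 - 1*-3
  = 30 - -3 = 33
Sign = (-1)^(2+3) = (-1)^5 = -1
Cofactor C_{23} = -1 * 33 = -33

-33
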